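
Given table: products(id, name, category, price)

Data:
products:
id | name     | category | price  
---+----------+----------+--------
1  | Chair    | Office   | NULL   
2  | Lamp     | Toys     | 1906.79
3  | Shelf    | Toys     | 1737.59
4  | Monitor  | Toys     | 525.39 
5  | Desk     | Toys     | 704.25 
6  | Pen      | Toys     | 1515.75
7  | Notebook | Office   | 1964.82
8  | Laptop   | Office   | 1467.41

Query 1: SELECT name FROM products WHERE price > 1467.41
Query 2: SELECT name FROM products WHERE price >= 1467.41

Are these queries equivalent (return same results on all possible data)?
No, not equivalent

Query 1 returns: [('Lamp',), ('Shelf',), ('Pen',), ('Notebook',)]
Query 2 returns: [('Lamp',), ('Shelf',), ('Pen',), ('Notebook',), ('Laptop',)]

Reason: > vs >= gives different results when price = 1467.41 exists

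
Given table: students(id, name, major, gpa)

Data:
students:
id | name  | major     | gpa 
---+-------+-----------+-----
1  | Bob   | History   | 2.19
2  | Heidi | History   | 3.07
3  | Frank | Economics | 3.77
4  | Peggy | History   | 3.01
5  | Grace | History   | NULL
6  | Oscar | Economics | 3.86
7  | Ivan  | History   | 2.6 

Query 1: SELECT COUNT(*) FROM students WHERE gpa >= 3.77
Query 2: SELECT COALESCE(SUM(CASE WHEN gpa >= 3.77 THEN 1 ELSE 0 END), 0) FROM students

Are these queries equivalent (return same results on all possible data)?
Yes, equivalent

Both queries return: [(2,)]

Reason: COUNT with WHERE vs conditional SUM (COALESCE handles empty-table NULL)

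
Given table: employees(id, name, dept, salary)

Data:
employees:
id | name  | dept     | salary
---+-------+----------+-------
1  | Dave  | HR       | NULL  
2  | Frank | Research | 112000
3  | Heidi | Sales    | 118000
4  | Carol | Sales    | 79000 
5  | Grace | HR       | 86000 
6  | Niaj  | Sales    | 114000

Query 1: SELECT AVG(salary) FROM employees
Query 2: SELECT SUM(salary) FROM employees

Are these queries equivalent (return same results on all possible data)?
No, not equivalent

Query 1 returns: [(101800.0,)]
Query 2 returns: [(509000,)]

Reason: AVG vs SUM give different aggregate values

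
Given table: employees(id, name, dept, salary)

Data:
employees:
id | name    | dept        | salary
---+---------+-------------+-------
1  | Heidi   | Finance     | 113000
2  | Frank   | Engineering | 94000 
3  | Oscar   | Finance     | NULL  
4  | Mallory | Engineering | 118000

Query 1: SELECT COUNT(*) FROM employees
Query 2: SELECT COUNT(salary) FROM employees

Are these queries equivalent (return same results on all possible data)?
No, not equivalent

Query 1 returns: [(4,)]
Query 2 returns: [(3,)]

Reason: COUNT(*) includes NULLs, COUNT(column) excludes them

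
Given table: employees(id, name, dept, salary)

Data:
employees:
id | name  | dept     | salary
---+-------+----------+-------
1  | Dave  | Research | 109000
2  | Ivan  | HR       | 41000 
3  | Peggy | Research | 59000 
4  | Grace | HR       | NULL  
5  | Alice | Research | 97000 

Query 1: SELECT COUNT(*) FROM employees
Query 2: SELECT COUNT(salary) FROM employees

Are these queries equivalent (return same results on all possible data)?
No, not equivalent

Query 1 returns: [(5,)]
Query 2 returns: [(4,)]

Reason: COUNT(*) includes NULLs, COUNT(column) excludes them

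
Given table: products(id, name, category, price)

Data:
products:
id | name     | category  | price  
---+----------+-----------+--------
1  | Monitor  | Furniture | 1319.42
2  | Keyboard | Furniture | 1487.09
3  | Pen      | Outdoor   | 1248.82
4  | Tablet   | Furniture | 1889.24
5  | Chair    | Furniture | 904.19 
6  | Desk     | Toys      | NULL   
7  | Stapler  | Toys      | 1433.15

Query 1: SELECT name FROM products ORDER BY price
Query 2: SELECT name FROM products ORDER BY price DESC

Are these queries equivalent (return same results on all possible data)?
No, not equivalent

Query 1 returns: [('Desk',), ('Chair',), ('Pen',), ('Monitor',), ('Stapler',), ('Keyboard',), ('Tablet',)]
Query 2 returns: [('Tablet',), ('Keyboard',), ('Stapler',), ('Monitor',), ('Pen',), ('Chair',), ('Desk',)]

Reason: ASC vs DESC gives opposite ordering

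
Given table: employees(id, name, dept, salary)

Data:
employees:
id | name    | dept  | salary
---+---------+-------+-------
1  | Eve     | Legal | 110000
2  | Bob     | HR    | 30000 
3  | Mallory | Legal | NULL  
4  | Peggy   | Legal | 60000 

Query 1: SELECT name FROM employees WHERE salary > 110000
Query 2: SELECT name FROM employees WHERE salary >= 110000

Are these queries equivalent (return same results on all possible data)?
No, not equivalent

Query 1 returns: []
Query 2 returns: [('Eve',)]

Reason: > vs >= gives different results when salary = 110000 exists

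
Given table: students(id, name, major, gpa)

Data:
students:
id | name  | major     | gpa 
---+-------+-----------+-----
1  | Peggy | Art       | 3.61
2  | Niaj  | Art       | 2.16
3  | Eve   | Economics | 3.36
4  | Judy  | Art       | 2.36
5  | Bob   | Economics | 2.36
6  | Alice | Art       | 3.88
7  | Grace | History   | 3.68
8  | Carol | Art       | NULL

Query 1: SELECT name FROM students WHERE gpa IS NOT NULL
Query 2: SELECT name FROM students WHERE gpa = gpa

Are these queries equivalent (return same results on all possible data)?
Yes, equivalent

Both queries return: [('Alice',), ('Bob',), ('Eve',), ('Grace',), ('Judy',), ('Niaj',), ('Peggy',)]

Reason: IS NOT NULL vs self-equality (both exclude NULLs)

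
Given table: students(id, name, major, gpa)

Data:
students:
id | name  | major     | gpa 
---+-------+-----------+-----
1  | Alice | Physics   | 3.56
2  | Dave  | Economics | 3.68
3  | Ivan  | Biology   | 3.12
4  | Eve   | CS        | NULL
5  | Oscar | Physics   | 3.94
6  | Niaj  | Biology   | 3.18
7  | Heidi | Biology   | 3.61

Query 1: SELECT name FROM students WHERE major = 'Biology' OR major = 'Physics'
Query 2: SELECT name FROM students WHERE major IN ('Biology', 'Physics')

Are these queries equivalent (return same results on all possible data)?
Yes, equivalent

Both queries return: [('Alice',), ('Heidi',), ('Ivan',), ('Niaj',), ('Oscar',)]

Reason: OR vs IN are equivalent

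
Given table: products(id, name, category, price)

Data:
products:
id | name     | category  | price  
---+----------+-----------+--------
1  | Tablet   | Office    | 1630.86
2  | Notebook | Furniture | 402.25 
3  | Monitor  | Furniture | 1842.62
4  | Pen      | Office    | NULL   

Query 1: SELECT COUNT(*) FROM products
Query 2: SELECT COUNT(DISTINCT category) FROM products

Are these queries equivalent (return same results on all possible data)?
No, not equivalent

Query 1 returns: [(4,)]
Query 2 returns: [(2,)]

Reason: COUNT(*) counts rows, COUNT(DISTINCT category) counts unique categorys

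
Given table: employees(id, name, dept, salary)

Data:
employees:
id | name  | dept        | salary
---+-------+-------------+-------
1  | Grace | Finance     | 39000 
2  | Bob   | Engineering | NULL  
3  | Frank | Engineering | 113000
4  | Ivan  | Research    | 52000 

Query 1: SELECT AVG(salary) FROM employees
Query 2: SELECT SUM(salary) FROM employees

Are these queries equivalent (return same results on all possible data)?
No, not equivalent

Query 1 returns: [(68000.0,)]
Query 2 returns: [(204000,)]

Reason: AVG vs SUM give different aggregate values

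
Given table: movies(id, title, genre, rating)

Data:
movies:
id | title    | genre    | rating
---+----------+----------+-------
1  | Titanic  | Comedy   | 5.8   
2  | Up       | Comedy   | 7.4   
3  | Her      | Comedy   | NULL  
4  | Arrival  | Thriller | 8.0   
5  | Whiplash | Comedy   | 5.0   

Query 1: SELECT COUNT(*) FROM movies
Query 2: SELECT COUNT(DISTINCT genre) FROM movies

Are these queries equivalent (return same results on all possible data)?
No, not equivalent

Query 1 returns: [(5,)]
Query 2 returns: [(2,)]

Reason: COUNT(*) counts rows, COUNT(DISTINCT genre) counts unique genres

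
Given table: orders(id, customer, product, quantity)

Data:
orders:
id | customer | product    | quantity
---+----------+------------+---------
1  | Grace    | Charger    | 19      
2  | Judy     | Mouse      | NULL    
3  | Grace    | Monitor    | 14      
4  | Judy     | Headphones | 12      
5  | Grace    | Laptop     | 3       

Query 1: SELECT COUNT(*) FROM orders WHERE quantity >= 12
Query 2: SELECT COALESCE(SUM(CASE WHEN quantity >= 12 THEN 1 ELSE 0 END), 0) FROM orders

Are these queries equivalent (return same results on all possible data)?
Yes, equivalent

Both queries return: [(3,)]

Reason: COUNT with WHERE vs conditional SUM (COALESCE handles empty-table NULL)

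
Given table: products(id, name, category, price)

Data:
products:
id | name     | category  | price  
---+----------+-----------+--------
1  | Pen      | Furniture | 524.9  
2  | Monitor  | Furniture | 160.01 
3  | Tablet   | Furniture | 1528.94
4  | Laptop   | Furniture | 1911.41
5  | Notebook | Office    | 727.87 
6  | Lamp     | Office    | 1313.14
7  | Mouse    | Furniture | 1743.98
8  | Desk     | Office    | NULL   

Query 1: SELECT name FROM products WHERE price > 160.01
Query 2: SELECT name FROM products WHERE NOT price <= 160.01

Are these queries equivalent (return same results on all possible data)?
Yes, equivalent

Both queries return: [('Lamp',), ('Laptop',), ('Mouse',), ('Notebook',), ('Pen',), ('Tablet',)]

Reason: Both filter price > 160.01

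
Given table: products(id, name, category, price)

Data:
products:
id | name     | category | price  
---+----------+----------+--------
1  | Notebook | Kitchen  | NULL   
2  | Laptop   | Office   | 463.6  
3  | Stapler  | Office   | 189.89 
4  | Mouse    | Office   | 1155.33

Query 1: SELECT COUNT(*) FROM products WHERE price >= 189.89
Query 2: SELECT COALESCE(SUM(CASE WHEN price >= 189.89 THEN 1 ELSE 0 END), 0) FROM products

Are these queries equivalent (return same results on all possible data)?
Yes, equivalent

Both queries return: [(3,)]

Reason: COUNT with WHERE vs conditional SUM (COALESCE handles empty-table NULL)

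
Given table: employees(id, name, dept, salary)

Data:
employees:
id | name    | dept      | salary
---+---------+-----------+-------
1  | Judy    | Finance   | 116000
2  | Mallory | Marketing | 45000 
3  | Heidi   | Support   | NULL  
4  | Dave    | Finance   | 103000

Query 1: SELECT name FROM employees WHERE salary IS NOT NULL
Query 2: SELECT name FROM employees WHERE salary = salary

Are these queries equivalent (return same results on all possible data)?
Yes, equivalent

Both queries return: [('Dave',), ('Judy',), ('Mallory',)]

Reason: IS NOT NULL vs self-equality (both exclude NULLs)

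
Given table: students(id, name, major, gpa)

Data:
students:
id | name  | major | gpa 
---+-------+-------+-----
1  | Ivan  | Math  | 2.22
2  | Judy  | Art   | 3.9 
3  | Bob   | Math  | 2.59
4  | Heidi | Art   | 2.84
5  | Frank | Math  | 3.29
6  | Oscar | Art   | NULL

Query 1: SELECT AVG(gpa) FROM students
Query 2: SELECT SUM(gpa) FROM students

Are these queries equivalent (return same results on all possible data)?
No, not equivalent

Query 1 returns: [(2.968,)]
Query 2 returns: [(14.84,)]

Reason: AVG vs SUM give different aggregate values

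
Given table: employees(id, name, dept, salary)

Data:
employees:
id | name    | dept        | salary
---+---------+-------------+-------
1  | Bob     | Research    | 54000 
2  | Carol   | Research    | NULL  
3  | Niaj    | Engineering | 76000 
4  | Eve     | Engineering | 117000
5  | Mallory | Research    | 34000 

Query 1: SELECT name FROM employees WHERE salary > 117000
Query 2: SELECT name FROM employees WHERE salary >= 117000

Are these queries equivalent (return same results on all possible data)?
No, not equivalent

Query 1 returns: []
Query 2 returns: [('Eve',)]

Reason: > vs >= gives different results when salary = 117000 exists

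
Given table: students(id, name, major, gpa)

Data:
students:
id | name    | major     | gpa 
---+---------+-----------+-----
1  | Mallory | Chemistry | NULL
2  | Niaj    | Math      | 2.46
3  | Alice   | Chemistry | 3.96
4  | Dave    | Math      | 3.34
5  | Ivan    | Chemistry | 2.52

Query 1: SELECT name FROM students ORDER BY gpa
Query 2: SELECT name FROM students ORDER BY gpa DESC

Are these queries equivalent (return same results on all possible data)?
No, not equivalent

Query 1 returns: [('Mallory',), ('Niaj',), ('Ivan',), ('Dave',), ('Alice',)]
Query 2 returns: [('Alice',), ('Dave',), ('Ivan',), ('Niaj',), ('Mallory',)]

Reason: ASC vs DESC gives opposite ordering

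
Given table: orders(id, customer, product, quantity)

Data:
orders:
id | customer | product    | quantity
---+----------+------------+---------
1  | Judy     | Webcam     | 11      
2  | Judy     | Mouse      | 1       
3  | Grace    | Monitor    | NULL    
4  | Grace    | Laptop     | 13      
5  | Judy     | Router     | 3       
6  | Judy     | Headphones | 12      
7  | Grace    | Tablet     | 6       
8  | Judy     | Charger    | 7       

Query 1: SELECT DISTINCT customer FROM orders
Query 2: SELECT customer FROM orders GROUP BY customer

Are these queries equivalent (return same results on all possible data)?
Yes, equivalent

Both queries return: [('Grace',), ('Judy',)]

Reason: Both get unique customers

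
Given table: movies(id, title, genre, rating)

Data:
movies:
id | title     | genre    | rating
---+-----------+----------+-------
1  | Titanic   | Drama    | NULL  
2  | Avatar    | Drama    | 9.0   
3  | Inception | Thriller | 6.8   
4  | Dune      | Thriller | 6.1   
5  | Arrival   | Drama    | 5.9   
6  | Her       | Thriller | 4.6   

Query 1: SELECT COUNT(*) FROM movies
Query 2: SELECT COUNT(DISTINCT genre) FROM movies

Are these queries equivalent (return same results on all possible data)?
No, not equivalent

Query 1 returns: [(6,)]
Query 2 returns: [(2,)]

Reason: COUNT(*) counts rows, COUNT(DISTINCT genre) counts unique genres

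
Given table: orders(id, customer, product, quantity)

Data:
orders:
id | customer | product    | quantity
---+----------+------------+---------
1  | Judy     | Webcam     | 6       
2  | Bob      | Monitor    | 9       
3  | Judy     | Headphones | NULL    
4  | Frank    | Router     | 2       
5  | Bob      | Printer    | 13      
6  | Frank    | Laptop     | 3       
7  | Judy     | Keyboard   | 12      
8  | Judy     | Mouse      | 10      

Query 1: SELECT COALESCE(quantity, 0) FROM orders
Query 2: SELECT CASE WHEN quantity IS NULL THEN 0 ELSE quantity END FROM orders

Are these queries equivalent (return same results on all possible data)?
Yes, equivalent

Both queries return: [(0,), (2,), (3,), (6,), (9,), (10,), (12,), (13,)]

Reason: COALESCE vs CASE for NULL handling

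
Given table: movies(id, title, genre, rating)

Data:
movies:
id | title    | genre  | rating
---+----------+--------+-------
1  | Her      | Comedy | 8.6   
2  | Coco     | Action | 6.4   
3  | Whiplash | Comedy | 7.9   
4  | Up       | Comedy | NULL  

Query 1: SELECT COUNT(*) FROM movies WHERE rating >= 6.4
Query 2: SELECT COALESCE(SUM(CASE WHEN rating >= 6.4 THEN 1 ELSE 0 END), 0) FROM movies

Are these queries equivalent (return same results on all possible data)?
Yes, equivalent

Both queries return: [(3,)]

Reason: COUNT with WHERE vs conditional SUM (COALESCE handles empty-table NULL)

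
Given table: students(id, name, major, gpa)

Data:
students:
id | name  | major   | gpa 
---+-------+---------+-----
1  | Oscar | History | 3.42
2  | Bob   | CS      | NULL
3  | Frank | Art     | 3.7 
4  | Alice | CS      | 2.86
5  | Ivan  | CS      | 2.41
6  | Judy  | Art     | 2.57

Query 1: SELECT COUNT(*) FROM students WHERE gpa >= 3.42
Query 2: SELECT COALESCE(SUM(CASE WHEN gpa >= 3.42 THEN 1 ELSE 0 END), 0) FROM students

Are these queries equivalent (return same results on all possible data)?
Yes, equivalent

Both queries return: [(2,)]

Reason: COUNT with WHERE vs conditional SUM (COALESCE handles empty-table NULL)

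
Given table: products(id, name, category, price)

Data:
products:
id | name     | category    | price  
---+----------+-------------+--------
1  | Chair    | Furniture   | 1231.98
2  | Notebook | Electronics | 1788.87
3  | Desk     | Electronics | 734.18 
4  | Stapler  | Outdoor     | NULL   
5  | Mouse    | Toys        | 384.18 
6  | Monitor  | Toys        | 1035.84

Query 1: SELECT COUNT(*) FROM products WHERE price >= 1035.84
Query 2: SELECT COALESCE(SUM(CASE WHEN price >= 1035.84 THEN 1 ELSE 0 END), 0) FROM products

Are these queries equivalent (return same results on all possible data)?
Yes, equivalent

Both queries return: [(3,)]

Reason: COUNT with WHERE vs conditional SUM (COALESCE handles empty-table NULL)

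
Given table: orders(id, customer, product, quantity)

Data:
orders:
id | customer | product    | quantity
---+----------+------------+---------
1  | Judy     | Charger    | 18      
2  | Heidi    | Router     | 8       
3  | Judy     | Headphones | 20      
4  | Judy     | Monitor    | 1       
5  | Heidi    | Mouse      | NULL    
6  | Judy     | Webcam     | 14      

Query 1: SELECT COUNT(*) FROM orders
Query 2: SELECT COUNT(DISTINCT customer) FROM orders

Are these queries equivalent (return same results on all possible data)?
No, not equivalent

Query 1 returns: [(6,)]
Query 2 returns: [(2,)]

Reason: COUNT(*) counts rows, COUNT(DISTINCT customer) counts unique customers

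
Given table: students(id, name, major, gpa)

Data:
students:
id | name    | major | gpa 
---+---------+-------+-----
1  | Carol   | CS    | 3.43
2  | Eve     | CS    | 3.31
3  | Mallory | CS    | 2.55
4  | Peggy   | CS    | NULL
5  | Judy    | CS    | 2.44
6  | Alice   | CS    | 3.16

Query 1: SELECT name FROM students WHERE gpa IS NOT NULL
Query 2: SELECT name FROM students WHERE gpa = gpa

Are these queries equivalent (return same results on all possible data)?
Yes, equivalent

Both queries return: [('Alice',), ('Carol',), ('Eve',), ('Judy',), ('Mallory',)]

Reason: IS NOT NULL vs self-equality (both exclude NULLs)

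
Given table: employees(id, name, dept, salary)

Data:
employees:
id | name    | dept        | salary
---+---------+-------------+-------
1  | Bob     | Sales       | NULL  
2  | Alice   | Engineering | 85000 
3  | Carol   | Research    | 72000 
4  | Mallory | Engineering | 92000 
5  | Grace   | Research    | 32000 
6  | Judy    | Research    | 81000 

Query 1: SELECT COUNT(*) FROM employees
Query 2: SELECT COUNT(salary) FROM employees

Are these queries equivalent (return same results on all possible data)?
No, not equivalent

Query 1 returns: [(6,)]
Query 2 returns: [(5,)]

Reason: COUNT(*) includes NULLs, COUNT(column) excludes them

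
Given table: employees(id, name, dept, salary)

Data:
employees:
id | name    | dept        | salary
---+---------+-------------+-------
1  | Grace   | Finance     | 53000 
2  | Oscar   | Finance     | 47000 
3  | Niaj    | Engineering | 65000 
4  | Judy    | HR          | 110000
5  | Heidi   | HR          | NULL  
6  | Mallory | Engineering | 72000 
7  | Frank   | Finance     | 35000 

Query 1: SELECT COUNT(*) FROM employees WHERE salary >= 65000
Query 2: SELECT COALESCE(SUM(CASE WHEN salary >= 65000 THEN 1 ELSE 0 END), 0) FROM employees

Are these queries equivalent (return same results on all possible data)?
Yes, equivalent

Both queries return: [(3,)]

Reason: COUNT with WHERE vs conditional SUM (COALESCE handles empty-table NULL)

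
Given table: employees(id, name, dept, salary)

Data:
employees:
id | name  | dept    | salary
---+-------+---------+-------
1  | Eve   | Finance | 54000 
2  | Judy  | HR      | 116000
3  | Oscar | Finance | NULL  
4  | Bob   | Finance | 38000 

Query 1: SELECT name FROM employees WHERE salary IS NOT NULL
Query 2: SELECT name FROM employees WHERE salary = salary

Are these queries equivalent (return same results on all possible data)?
Yes, equivalent

Both queries return: [('Bob',), ('Eve',), ('Judy',)]

Reason: IS NOT NULL vs self-equality (both exclude NULLs)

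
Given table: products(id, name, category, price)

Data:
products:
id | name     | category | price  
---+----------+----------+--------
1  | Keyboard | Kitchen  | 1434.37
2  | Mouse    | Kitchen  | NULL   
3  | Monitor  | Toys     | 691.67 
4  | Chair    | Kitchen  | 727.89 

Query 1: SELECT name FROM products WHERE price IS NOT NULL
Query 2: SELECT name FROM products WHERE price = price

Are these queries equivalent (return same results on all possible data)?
Yes, equivalent

Both queries return: [('Chair',), ('Keyboard',), ('Monitor',)]

Reason: IS NOT NULL vs self-equality (both exclude NULLs)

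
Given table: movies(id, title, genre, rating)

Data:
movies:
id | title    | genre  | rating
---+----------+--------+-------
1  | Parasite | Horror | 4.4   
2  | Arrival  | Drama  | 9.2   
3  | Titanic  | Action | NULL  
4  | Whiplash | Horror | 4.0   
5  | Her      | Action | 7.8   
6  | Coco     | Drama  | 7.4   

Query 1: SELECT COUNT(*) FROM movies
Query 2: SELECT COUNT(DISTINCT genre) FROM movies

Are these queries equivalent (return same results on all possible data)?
No, not equivalent

Query 1 returns: [(6,)]
Query 2 returns: [(3,)]

Reason: COUNT(*) counts rows, COUNT(DISTINCT genre) counts unique genres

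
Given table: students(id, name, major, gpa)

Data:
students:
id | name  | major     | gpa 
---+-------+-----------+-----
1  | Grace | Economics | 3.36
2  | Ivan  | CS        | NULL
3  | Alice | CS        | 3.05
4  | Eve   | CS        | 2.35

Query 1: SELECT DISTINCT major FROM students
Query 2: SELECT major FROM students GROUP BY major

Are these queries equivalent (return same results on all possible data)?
Yes, equivalent

Both queries return: [('CS',), ('Economics',)]

Reason: Both get unique majors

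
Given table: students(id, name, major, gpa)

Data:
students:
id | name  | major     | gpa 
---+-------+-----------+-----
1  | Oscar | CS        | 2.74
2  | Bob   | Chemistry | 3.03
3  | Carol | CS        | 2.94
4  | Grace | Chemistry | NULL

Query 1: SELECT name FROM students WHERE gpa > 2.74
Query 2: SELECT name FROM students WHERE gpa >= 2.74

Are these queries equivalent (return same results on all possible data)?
No, not equivalent

Query 1 returns: [('Bob',), ('Carol',)]
Query 2 returns: [('Oscar',), ('Bob',), ('Carol',)]

Reason: > vs >= gives different results when gpa = 2.74 exists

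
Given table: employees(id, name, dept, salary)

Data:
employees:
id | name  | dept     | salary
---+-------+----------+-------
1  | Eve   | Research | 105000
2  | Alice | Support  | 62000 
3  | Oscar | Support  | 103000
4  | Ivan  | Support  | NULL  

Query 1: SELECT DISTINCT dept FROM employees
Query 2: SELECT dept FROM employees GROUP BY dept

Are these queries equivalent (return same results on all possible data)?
Yes, equivalent

Both queries return: [('Research',), ('Support',)]

Reason: Both get unique depts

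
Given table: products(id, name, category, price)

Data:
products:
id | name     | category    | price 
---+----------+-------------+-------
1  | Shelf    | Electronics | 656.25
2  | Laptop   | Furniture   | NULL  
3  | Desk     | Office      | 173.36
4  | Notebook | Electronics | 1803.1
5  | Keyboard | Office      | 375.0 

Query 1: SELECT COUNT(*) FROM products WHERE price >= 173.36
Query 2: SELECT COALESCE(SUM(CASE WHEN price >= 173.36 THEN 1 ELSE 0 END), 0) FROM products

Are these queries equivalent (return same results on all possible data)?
Yes, equivalent

Both queries return: [(4,)]

Reason: COUNT with WHERE vs conditional SUM (COALESCE handles empty-table NULL)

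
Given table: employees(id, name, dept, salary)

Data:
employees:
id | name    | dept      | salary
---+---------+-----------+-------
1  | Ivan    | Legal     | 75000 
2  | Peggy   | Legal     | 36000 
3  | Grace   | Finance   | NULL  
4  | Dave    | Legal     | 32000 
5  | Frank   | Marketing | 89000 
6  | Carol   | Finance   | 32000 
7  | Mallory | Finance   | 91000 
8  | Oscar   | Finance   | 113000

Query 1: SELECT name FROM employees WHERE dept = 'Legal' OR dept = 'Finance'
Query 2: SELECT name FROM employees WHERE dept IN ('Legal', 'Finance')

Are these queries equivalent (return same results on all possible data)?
Yes, equivalent

Both queries return: [('Carol',), ('Dave',), ('Grace',), ('Ivan',), ('Mallory',), ('Oscar',), ('Peggy',)]

Reason: OR vs IN are equivalent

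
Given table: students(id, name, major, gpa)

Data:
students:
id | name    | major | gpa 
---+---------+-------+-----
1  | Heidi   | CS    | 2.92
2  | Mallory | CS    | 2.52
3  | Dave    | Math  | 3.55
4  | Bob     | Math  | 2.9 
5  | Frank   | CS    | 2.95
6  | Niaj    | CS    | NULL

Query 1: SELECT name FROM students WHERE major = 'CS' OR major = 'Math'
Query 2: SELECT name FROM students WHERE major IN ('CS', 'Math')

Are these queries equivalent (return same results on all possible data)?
Yes, equivalent

Both queries return: [('Bob',), ('Dave',), ('Frank',), ('Heidi',), ('Mallory',), ('Niaj',)]

Reason: OR vs IN are equivalent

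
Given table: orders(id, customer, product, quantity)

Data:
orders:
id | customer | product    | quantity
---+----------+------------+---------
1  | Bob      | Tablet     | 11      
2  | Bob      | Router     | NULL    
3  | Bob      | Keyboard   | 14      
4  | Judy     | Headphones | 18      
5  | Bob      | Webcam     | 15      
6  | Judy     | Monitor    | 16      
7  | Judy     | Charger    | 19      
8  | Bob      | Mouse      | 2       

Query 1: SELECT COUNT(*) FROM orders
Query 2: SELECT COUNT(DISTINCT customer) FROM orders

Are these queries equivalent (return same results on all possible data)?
No, not equivalent

Query 1 returns: [(8,)]
Query 2 returns: [(2,)]

Reason: COUNT(*) counts rows, COUNT(DISTINCT customer) counts unique customers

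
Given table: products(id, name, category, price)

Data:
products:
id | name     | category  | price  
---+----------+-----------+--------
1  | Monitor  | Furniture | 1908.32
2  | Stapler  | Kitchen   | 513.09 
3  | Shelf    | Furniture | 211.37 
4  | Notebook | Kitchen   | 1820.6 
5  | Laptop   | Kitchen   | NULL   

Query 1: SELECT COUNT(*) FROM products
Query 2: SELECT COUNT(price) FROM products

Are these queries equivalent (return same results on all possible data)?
No, not equivalent

Query 1 returns: [(5,)]
Query 2 returns: [(4,)]

Reason: COUNT(*) includes NULLs, COUNT(column) excludes them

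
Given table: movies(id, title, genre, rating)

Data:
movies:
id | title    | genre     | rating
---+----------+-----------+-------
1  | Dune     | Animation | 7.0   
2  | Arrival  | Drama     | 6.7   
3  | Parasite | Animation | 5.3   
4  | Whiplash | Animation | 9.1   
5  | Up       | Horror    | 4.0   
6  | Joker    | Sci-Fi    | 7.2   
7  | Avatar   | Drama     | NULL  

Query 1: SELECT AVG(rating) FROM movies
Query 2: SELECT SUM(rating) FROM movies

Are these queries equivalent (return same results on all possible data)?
No, not equivalent

Query 1 returns: [(6.55,)]
Query 2 returns: [(39.3,)]

Reason: AVG vs SUM give different aggregate values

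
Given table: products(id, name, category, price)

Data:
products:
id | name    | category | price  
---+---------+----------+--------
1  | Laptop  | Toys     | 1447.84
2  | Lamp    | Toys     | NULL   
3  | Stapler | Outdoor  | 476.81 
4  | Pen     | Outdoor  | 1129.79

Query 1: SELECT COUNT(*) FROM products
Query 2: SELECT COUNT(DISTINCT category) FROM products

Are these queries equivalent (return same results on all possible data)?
No, not equivalent

Query 1 returns: [(4,)]
Query 2 returns: [(2,)]

Reason: COUNT(*) counts rows, COUNT(DISTINCT category) counts unique categorys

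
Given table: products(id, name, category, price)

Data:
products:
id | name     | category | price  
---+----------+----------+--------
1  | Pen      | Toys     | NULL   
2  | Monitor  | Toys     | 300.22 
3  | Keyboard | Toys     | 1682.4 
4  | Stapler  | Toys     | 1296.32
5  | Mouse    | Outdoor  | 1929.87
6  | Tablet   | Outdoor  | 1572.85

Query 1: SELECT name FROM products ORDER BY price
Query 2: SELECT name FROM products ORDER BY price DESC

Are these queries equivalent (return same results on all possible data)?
No, not equivalent

Query 1 returns: [('Pen',), ('Monitor',), ('Stapler',), ('Tablet',), ('Keyboard',), ('Mouse',)]
Query 2 returns: [('Mouse',), ('Keyboard',), ('Tablet',), ('Stapler',), ('Monitor',), ('Pen',)]

Reason: ASC vs DESC gives opposite ordering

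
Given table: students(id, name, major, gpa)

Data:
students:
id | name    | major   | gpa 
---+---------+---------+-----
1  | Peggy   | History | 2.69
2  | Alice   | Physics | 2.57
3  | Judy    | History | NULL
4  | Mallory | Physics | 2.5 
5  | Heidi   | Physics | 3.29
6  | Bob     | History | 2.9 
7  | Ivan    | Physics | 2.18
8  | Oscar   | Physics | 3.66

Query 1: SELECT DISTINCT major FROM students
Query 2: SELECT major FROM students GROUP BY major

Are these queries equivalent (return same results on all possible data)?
Yes, equivalent

Both queries return: [('History',), ('Physics',)]

Reason: Both get unique majors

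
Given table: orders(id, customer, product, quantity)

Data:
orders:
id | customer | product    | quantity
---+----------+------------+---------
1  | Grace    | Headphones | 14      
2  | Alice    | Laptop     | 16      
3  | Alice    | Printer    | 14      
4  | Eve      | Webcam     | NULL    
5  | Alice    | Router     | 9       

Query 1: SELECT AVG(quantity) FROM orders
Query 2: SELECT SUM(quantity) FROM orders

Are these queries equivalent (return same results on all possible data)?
No, not equivalent

Query 1 returns: [(13.25,)]
Query 2 returns: [(53,)]

Reason: AVG vs SUM give different aggregate values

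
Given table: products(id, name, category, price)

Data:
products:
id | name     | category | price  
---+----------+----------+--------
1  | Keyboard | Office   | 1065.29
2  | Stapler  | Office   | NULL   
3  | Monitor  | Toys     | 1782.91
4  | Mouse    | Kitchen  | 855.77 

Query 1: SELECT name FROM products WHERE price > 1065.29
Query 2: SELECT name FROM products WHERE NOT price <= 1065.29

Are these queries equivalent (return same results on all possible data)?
Yes, equivalent

Both queries return: [('Monitor',)]

Reason: Both filter price > 1065.29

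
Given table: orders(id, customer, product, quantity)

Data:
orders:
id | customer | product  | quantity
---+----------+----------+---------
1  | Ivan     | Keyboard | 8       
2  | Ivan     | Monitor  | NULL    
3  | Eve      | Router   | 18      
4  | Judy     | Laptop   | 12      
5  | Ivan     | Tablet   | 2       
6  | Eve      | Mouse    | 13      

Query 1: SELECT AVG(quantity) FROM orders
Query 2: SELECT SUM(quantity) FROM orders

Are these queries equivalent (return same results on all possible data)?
No, not equivalent

Query 1 returns: [(10.6,)]
Query 2 returns: [(53,)]

Reason: AVG vs SUM give different aggregate values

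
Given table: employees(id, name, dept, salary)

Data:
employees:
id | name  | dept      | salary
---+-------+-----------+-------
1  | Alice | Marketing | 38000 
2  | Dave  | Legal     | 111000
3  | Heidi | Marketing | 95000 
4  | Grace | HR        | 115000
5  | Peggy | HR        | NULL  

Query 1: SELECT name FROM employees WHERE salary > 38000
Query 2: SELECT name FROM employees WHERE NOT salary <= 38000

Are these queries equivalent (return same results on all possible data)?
Yes, equivalent

Both queries return: [('Dave',), ('Grace',), ('Heidi',)]

Reason: Both filter salary > 38000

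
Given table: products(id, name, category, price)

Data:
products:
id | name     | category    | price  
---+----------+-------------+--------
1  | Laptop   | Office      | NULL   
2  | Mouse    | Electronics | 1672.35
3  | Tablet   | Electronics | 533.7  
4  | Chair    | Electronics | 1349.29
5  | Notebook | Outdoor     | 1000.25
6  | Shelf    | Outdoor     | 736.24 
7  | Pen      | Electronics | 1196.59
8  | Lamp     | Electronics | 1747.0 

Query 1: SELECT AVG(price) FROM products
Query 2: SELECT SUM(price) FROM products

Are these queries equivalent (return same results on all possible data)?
No, not equivalent

Query 1 returns: [(1176.4885714285715,)]
Query 2 returns: [(8235.42,)]

Reason: AVG vs SUM give different aggregate values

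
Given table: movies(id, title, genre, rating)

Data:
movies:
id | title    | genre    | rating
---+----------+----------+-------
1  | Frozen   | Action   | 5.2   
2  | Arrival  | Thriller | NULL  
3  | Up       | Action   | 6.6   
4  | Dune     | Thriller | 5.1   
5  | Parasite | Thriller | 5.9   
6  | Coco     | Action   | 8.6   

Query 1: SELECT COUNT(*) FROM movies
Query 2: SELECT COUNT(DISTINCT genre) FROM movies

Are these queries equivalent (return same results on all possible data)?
No, not equivalent

Query 1 returns: [(6,)]
Query 2 returns: [(2,)]

Reason: COUNT(*) counts rows, COUNT(DISTINCT genre) counts unique genres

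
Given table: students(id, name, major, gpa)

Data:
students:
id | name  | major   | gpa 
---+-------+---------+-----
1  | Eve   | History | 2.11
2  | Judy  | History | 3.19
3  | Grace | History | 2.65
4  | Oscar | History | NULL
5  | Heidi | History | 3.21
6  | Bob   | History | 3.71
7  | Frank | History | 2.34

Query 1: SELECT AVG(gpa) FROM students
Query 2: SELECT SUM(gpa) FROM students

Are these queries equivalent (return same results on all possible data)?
No, not equivalent

Query 1 returns: [(2.8683333333333336,)]
Query 2 returns: [(17.21,)]

Reason: AVG vs SUM give different aggregate values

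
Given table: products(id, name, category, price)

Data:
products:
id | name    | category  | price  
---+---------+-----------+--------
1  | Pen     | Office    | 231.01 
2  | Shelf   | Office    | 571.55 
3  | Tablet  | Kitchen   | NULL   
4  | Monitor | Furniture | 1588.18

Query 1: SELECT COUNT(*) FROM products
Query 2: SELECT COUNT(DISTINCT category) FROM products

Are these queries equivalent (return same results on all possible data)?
No, not equivalent

Query 1 returns: [(4,)]
Query 2 returns: [(3,)]

Reason: COUNT(*) counts rows, COUNT(DISTINCT category) counts unique categorys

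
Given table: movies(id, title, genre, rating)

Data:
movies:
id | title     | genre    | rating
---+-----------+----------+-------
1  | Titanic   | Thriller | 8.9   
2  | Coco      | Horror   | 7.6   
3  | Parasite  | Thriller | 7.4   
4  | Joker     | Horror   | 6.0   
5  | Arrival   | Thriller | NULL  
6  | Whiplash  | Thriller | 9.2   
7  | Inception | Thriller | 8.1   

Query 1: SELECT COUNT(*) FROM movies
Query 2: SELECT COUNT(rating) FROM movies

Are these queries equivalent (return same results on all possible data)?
No, not equivalent

Query 1 returns: [(7,)]
Query 2 returns: [(6,)]

Reason: COUNT(*) includes NULLs, COUNT(column) excludes them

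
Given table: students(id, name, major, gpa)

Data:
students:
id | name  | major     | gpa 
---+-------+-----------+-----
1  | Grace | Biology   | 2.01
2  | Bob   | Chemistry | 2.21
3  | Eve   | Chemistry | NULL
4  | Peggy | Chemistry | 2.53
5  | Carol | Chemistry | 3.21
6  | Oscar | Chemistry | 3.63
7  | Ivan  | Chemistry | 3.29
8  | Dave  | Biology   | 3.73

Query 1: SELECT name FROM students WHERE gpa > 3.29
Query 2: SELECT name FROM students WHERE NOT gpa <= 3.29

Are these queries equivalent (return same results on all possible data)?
Yes, equivalent

Both queries return: [('Dave',), ('Oscar',)]

Reason: Both filter gpa > 3.29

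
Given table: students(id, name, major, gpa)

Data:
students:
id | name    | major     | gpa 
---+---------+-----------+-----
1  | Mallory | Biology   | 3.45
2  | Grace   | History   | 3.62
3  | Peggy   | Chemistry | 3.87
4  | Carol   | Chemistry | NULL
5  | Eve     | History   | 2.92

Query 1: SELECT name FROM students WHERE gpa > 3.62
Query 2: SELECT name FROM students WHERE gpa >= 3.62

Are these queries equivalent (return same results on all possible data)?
No, not equivalent

Query 1 returns: [('Peggy',)]
Query 2 returns: [('Grace',), ('Peggy',)]

Reason: > vs >= gives different results when gpa = 3.62 exists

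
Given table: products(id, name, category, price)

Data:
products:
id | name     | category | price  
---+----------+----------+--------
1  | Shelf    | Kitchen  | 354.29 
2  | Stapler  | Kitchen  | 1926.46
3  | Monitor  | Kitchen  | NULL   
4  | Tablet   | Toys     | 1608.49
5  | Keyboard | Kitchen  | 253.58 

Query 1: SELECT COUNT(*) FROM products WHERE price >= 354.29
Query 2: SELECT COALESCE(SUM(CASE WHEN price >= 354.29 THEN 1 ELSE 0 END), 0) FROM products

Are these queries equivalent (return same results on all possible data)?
Yes, equivalent

Both queries return: [(3,)]

Reason: COUNT with WHERE vs conditional SUM (COALESCE handles empty-table NULL)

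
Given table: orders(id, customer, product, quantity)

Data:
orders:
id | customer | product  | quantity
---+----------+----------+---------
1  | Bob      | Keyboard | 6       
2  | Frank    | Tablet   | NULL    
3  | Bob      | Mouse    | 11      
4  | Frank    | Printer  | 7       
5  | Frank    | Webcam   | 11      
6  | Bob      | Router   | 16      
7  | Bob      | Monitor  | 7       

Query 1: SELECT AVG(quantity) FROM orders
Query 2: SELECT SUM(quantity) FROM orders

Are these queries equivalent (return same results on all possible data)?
No, not equivalent

Query 1 returns: [(9.666666666666666,)]
Query 2 returns: [(58,)]

Reason: AVG vs SUM give different aggregate values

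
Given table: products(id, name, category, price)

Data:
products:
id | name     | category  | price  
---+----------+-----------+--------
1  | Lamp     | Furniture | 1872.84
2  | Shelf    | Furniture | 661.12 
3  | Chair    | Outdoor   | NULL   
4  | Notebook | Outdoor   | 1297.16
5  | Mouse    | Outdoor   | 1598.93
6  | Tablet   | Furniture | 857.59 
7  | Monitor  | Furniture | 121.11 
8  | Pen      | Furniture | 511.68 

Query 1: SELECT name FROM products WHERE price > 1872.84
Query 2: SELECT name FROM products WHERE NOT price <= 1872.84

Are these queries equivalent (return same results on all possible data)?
Yes, equivalent

Both queries return: []

Reason: Both filter price > 1872.84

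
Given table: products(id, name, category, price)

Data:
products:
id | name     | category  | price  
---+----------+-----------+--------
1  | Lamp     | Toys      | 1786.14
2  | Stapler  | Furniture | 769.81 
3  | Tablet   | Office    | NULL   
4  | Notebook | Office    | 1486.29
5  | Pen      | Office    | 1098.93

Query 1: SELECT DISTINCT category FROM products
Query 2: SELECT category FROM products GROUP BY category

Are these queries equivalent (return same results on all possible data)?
Yes, equivalent

Both queries return: [('Furniture',), ('Office',), ('Toys',)]

Reason: Both get unique categorys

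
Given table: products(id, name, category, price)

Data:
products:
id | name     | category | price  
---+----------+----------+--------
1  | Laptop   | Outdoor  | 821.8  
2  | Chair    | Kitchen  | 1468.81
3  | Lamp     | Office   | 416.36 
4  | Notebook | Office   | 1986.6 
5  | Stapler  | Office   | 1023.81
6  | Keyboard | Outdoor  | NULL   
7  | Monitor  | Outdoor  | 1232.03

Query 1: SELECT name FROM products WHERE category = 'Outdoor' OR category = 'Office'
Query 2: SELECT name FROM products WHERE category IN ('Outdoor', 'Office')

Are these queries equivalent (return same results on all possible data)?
Yes, equivalent

Both queries return: [('Keyboard',), ('Lamp',), ('Laptop',), ('Monitor',), ('Notebook',), ('Stapler',)]

Reason: OR vs IN are equivalent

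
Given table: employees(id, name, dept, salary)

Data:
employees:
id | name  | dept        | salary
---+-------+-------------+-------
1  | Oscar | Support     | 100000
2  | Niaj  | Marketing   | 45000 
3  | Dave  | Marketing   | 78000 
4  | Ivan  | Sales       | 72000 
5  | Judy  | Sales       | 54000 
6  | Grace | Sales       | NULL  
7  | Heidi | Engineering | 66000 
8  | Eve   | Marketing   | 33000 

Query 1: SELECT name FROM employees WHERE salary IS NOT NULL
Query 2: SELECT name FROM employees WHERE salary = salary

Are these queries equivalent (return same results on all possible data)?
Yes, equivalent

Both queries return: [('Dave',), ('Eve',), ('Heidi',), ('Ivan',), ('Judy',), ('Niaj',), ('Oscar',)]

Reason: IS NOT NULL vs self-equality (both exclude NULLs)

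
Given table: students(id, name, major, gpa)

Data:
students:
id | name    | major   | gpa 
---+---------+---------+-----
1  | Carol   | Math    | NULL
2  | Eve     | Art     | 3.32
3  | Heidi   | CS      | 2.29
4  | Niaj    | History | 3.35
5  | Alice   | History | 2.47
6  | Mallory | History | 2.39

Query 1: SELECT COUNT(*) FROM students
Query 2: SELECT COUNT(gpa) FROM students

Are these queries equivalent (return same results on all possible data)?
No, not equivalent

Query 1 returns: [(6,)]
Query 2 returns: [(5,)]

Reason: COUNT(*) includes NULLs, COUNT(column) excludes them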